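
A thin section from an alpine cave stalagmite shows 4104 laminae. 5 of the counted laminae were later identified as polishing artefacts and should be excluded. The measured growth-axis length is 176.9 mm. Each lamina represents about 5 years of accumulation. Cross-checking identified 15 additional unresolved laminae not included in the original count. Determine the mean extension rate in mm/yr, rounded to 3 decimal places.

0.009 mm/yr

Adjusted count: 4104 − 5 + 15 = 4114 laminae.
4114 laminae at 5 years each span 4114 × 5 = 20570 years.
Mean rate = 176.9 mm / 20570 years ≈ 0.009 mm/yr.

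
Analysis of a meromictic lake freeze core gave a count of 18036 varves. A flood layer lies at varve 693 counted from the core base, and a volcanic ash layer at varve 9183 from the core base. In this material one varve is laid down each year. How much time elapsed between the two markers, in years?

8490 years

Separation: 9183 − 693 = 8490 varves.
That is 8490 years at one varve per year.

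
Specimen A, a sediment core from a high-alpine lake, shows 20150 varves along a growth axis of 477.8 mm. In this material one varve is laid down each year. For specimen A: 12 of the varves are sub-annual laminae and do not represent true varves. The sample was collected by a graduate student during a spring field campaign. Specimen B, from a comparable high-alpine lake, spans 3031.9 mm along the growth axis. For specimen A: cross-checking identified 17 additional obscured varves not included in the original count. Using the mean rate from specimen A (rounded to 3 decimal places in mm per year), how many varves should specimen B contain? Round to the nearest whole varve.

126329 varves

Specimen A: adjusted count: 20150 − 12 + 17 = 20155 varves.
A: Extension rate ≈ 477.8 / 20155 = 0.024 mm/yr.
B spans 3031.9 / 0.024 = 126329.17 years ≈ 126329 varves.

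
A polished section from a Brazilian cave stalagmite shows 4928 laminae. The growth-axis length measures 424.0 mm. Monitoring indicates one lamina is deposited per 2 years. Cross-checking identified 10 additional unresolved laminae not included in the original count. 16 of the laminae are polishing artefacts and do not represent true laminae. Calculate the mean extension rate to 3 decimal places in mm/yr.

True lamina count = 4928 − 16 + 10 = 4922.
4922 laminae at 2 years each span 4922 × 2 = 9844 years.
424.0 mm over 9844 years gives 424.0 / 9844 ≈ 0.043 mm/yr.

0.043 mm/yr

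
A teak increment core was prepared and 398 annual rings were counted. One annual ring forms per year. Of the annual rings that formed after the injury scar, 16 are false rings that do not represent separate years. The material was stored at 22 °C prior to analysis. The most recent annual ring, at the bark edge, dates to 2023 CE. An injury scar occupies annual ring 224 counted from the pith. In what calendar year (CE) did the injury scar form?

1865 CE

398 − 224 = 174 annual rings lie beyond the injury scar toward the bark edge.
174 − 16 false = 158 true annual rings after the injury scar.
2023 − 158 = 1865 CE.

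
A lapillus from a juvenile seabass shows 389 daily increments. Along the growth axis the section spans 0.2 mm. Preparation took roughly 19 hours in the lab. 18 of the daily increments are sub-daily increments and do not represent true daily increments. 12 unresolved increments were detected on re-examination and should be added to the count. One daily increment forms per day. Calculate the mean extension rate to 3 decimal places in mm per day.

Correcting the raw count gives 389 − 18 + 12 = 383 true daily increments.
Mean rate = 0.2 mm / 383 days ≈ 0.001 mm per day.

0.001 mm per day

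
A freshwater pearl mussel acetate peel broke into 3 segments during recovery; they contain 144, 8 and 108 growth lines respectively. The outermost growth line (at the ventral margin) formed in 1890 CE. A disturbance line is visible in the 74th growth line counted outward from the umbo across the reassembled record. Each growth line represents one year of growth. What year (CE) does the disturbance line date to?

Total growth lines = 144 + 8 + 108 = 260.
260 − 74 = 186 growth lines lie beyond the disturbance line toward the ventral margin.
1890 − 186 = 1704 CE.

1704 CE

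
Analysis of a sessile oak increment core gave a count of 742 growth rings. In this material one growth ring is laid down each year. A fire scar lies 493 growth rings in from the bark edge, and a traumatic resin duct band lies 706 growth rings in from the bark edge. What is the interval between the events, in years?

213 years

706 − 493 = 213 growth rings lie between the two events.
At one growth ring per year, 213 years elapsed between them.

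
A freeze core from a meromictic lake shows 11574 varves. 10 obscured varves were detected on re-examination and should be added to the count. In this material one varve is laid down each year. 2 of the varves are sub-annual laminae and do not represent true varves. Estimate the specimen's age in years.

11582 yr

Adjusted count: 11574 − 2 + 10 = 11582 varves.
With a one-to-one varve periodicity this is 11582 years.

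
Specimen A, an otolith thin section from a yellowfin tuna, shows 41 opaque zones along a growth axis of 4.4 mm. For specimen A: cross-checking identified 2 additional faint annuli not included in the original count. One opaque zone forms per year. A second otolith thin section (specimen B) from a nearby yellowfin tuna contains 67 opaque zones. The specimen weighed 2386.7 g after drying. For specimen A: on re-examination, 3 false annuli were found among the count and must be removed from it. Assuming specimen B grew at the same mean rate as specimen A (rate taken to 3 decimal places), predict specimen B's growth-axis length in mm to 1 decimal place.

Specimen A: adjusted count: 41 − 3 + 2 = 40 opaque zones.
A: 4.4 mm over 40 years gives 4.4 / 40 ≈ 0.110 mm/year.
For B, 0.110 mm/year × 67 years = 7.4 mm.

7.4 mm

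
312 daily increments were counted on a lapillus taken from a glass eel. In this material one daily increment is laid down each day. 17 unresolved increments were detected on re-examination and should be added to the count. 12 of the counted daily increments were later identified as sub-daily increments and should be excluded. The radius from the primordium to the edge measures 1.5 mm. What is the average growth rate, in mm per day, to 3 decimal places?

True daily increment count = 312 − 12 + 17 = 317.
Mean rate = 1.5 mm / 317 days ≈ 0.005 mm per day.

0.005 mm per day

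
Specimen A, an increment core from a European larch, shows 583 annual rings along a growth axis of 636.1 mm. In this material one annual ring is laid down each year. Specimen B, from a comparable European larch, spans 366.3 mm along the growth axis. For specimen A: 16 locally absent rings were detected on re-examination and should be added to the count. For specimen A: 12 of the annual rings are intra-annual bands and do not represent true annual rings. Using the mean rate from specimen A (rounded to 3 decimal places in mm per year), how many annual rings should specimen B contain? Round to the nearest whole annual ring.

338 annual rings

Specimen A: true annual ring count = 583 − 12 + 16 = 587.
A: 636.1 mm over 587 years gives 636.1 / 587 ≈ 1.084 mm/year.
Specimen B: 366.3 mm / 1.084 mm per year = 337.92 years ≈ 338 annual rings.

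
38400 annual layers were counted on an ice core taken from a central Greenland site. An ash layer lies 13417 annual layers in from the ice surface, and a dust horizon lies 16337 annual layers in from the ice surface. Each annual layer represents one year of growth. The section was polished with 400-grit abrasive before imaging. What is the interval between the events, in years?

The two markers are separated by 16337 − 13417 = 2920 annual layers.
One annual layer per year makes the interval 2920 years.

2920 years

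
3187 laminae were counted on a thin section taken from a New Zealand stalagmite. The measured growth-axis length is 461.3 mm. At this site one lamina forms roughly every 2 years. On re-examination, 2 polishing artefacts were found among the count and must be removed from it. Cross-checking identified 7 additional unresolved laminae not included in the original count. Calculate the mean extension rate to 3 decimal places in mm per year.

0.072 mm per year

Correcting the raw count gives 3187 − 2 + 7 = 3192 true laminae.
3192 laminae at 2 years each span 3192 × 2 = 6384 years.
Mean rate = 461.3 mm / 6384 years ≈ 0.072 mm per year.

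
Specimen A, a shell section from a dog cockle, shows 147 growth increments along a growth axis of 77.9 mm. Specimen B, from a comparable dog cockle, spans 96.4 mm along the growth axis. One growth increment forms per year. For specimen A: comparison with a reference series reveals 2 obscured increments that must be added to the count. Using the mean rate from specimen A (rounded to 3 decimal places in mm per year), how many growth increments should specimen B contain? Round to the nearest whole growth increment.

184 growth increments

Specimen A: after corrections the count is 147 + 2 = 149 growth increments.
A: Mean rate = 77.9 mm / 149 years ≈ 0.523 mm/year.
For B, 96.4 / 0.523 = 184.32 years ≈ 184 growth increments.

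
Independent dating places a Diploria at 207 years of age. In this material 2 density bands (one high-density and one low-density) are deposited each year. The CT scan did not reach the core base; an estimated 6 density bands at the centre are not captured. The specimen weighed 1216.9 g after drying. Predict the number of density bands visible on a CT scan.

Expected density bands: 207 × 2 = 414.
414 − 6 missed = 408 density bands expected in the prepared section.

408 density bands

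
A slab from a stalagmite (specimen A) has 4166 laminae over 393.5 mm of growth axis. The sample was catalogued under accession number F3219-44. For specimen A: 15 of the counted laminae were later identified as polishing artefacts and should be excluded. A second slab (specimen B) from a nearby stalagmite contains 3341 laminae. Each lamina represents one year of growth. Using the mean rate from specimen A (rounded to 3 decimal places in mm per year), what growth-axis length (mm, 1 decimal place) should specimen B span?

317.4 mm

Specimen A: adjusted count: 4166 − 15 = 4151 laminae.
A: Mean rate = 393.5 mm / 4151 years ≈ 0.095 mm per year.
B's length ≈ 0.095 × 3341 = 317.4 mm.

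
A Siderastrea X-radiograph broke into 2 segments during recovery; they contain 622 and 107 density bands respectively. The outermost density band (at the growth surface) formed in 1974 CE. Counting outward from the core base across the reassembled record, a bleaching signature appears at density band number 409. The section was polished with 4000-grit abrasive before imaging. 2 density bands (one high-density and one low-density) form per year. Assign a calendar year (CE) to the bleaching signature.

1814 CE

Total density bands = 622 + 107 = 729.
729 − 409 = 320 density bands lie beyond the bleaching signature toward the growth surface.
Dividing by 2 density bands per year: 320 / 2 = 160 years.
The density band at the growth surface is 1974 CE, so the bleaching signature dates to 1974 − 160 = 1814 CE.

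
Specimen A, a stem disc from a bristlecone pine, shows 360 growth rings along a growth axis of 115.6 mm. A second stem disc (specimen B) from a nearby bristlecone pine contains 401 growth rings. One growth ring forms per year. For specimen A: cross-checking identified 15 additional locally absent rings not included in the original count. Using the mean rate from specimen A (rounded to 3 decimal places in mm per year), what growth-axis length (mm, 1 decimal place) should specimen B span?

Specimen A: after corrections the count is 360 + 15 = 375 growth rings.
A: Mean rate = 115.6 mm / 375 years ≈ 0.308 mm/yr.
For B, 0.308 mm/year × 401 years = 123.5 mm.

123.5 mm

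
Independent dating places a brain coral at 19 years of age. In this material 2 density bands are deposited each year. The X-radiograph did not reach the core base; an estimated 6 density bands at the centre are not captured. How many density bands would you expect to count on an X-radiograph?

19 years at 2 density bands per year gives 19 × 2 = 38 density bands.
Less the 6 uncaptured density bands: 38 − 6 = 32.

32 density bands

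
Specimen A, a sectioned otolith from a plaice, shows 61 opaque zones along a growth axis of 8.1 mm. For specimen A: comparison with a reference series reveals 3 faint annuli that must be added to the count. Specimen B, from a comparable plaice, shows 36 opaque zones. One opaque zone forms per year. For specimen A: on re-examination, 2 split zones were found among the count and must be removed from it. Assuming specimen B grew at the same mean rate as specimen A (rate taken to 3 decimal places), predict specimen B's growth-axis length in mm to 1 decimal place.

4.7 mm

Specimen A: adjusted count: 61 − 2 + 3 = 62 opaque zones.
A: 8.1 mm over 62 years gives 8.1 / 62 ≈ 0.131 mm per year.
Length of B = 0.131 × 36 = 4.7 mm.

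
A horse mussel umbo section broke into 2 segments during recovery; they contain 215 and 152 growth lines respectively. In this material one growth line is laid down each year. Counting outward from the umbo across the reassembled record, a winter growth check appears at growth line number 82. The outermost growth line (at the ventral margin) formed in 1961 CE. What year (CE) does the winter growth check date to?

1676 CE

Total growth lines = 215 + 152 = 367.
The winter growth check sits at growth line 82 from the umbo, so 367 − 82 = 285 growth lines formed after it.
The growth line at the ventral margin is 1961 CE, so the winter growth check dates to 1961 − 285 = 1676 CE.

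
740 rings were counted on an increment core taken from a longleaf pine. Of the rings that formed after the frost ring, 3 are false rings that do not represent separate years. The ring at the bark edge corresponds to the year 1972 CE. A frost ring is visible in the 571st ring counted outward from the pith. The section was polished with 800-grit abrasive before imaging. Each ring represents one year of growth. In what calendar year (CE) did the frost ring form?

Between ring 571 and the bark edge there are 740 − 571 = 169 rings.
169 − 3 false = 166 true rings after the frost ring.
1972 − 166 = 1806 CE.

1806 CE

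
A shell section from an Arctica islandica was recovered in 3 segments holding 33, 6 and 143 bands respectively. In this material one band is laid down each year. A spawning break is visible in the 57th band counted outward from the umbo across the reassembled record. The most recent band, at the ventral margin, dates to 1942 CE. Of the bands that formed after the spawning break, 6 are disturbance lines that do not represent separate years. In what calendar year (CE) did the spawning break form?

Total bands = 33 + 6 + 143 = 182.
The spawning break sits at band 57 from the umbo, so 182 − 57 = 125 bands formed after it.
Removing the 6 false bands leaves 125 − 6 = 119 true bands beyond the spawning break.
1942 − 119 = 1823 CE.

1823 CE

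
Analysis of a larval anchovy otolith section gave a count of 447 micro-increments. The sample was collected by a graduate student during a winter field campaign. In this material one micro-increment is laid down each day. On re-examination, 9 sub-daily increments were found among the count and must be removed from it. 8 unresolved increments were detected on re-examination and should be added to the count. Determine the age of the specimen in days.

After corrections the count is 447 − 9 + 8 = 446 micro-increments.
At one micro-increment per day, that is 446 days.

446 d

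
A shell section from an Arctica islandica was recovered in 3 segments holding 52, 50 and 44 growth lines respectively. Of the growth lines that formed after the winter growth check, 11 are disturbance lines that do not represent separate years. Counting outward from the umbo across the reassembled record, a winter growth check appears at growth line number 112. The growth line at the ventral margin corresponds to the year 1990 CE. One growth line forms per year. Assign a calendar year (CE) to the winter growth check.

1967 CE

Total growth lines = 52 + 50 + 44 = 146.
Between growth line 112 and the ventral margin there are 146 − 112 = 34 growth lines.
34 − 11 false = 23 true growth lines after the winter growth check.
The growth line at the ventral margin is 1990 CE, so the winter growth check dates to 1990 − 23 = 1967 CE.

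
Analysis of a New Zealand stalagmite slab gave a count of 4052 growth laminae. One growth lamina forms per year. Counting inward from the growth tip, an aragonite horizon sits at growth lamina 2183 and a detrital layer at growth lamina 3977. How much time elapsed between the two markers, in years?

1794 yr

Separation: 3977 − 2183 = 1794 growth laminae.
That is 1794 years at one growth lamina per year.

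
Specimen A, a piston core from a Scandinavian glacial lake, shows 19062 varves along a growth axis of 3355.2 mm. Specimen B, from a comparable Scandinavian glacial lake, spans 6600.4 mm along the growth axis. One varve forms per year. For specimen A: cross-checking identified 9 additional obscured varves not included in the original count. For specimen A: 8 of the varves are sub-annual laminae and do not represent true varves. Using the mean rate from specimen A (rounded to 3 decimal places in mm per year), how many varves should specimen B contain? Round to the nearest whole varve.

Specimen A: true varve count = 19062 − 8 + 9 = 19063.
A: Mean rate = 3355.2 mm / 19063 years ≈ 0.176 mm per year.
For B, 6600.4 / 0.176 = 37502.27 years ≈ 37502 varves.

37502 varves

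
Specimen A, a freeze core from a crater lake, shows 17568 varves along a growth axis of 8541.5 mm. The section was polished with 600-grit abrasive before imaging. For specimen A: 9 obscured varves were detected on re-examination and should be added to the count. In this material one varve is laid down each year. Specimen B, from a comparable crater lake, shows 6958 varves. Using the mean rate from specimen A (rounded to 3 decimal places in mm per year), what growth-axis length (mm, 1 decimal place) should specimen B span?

Specimen A: adjusted count: 17568 + 9 = 17577 varves.
A: 8541.5 mm over 17577 years gives 8541.5 / 17577 ≈ 0.486 mm/yr.
Length of B = 0.486 × 6958 = 3381.6 mm.

3381.6 mm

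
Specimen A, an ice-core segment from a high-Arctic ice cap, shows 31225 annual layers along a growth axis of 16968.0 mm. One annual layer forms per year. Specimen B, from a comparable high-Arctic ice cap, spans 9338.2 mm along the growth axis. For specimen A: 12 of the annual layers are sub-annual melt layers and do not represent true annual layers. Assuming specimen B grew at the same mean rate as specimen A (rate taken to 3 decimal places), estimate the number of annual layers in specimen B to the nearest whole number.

Specimen A: correcting the raw count gives 31225 − 12 = 31213 true annual layers.
A: 16968.0 mm over 31213 years gives 16968.0 / 31213 ≈ 0.544 mm/year.
Specimen B: 9338.2 mm / 0.544 mm per year = 17165.81 years ≈ 17166 annual layers.

17166 annual layers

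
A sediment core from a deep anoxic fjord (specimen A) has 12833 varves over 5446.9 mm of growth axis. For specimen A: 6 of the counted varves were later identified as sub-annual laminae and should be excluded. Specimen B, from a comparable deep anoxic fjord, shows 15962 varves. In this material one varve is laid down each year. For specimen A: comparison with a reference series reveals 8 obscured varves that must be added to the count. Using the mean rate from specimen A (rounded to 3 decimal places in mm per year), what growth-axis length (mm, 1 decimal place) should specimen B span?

6767.9 mm

Specimen A: true varve count = 12833 − 6 + 8 = 12835.
A: Mean rate = 5446.9 mm / 12835 years ≈ 0.424 mm/year.
Length of B = 0.424 × 15962 = 6767.9 mm.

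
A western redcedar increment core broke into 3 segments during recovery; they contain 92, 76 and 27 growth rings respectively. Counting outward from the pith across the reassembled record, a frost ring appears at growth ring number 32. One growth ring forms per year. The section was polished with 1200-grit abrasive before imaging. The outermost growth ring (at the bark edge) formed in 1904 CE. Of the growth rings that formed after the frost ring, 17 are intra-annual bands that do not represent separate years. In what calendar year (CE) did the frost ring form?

1758 CE

Total growth rings = 92 + 76 + 27 = 195.
195 − 32 = 163 growth rings lie beyond the frost ring toward the bark edge.
163 − 17 false = 146 true growth rings after the frost ring.
The growth ring at the bark edge is 1904 CE, so the frost ring dates to 1904 − 146 = 1758 CE.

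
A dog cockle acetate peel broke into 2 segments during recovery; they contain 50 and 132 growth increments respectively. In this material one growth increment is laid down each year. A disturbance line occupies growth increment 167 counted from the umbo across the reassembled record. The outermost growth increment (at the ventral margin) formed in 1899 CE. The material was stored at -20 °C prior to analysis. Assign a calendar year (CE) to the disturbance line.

Total growth increments = 50 + 132 = 182.
182 − 167 = 15 growth increments lie beyond the disturbance line toward the ventral margin.
The growth increment at the ventral margin is 1899 CE, so the disturbance line dates to 1899 − 15 = 1884 CE.

1884 CE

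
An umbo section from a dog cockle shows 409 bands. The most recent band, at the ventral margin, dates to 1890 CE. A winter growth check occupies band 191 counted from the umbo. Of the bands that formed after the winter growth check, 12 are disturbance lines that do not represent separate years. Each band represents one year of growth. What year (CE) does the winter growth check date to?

409 − 191 = 218 bands lie beyond the winter growth check toward the ventral margin.
218 − 12 false = 206 true bands after the winter growth check.
Counting back 206 years from 1890 CE places the winter growth check in 1890 − 206 = 1684 CE.

1684 CE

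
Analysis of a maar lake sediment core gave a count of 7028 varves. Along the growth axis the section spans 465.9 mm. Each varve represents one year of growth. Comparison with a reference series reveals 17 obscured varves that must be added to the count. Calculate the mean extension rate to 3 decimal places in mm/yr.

True varve count = 7028 + 17 = 7045.
465.9 mm over 7045 years gives 465.9 / 7045 ≈ 0.066 mm/yr.

0.066 mm/yr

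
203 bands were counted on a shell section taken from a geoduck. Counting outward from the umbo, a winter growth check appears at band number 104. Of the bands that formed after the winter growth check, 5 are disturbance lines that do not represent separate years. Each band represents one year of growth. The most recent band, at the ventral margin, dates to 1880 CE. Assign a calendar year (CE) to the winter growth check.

1786 CE

Between band 104 and the ventral margin there are 203 − 104 = 99 bands.
Removing the 5 false bands leaves 99 − 5 = 94 true bands beyond the winter growth check.
Counting back 94 years from 1880 CE places the winter growth check in 1880 − 94 = 1786 CE.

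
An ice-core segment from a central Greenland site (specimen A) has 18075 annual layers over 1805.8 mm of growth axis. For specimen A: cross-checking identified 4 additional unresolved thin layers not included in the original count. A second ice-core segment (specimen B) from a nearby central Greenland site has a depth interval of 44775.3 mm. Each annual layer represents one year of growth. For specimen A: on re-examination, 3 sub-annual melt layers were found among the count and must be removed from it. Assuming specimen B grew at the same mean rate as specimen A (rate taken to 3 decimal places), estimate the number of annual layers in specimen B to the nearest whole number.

Specimen A: correcting the raw count gives 18075 − 3 + 4 = 18076 true annual layers.
A: 1805.8 mm over 18076 years gives 1805.8 / 18076 ≈ 0.100 mm/year.
B spans 44775.3 / 0.100 = 447753.00 years ≈ 447753 annual layers.

447753 annual layers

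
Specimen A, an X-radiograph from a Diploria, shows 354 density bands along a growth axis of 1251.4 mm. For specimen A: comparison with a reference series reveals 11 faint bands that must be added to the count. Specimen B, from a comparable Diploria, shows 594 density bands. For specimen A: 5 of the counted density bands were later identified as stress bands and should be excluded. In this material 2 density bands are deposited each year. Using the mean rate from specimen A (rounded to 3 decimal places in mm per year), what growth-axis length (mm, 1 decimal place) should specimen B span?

2064.7 mm

Specimen A: adjusted count: 354 − 5 + 11 = 360 density bands.
Specimen A: dividing by 2 density bands per year: 360 / 2 = 180 years.
A: Extension rate ≈ 1251.4 / 180 = 6.952 mm per year.
Specimen B: with 2 density bands per year, 594 / 2 = 297 years. Length of B = 6.952 × 297 = 2064.7 mm.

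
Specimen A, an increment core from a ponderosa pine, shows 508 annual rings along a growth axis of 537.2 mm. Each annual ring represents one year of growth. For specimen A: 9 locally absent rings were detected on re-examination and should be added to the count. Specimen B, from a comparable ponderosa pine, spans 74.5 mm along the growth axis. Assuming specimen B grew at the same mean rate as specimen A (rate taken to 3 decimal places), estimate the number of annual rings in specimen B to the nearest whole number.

72 annual rings

Specimen A: correcting the raw count gives 508 + 9 = 517 true annual rings.
A: 537.2 mm over 517 years gives 537.2 / 517 ≈ 1.039 mm/yr.
Specimen B: 74.5 mm / 1.039 mm per year = 71.70 years ≈ 72 annual rings.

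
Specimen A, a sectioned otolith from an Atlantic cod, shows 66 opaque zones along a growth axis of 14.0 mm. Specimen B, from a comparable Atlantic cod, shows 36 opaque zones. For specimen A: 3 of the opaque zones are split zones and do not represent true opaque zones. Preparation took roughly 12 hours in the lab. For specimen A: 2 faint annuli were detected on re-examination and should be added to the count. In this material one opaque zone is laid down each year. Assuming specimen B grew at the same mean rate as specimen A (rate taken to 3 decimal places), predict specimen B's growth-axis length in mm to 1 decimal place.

Specimen A: correcting the raw count gives 66 − 3 + 2 = 65 true opaque zones.
A: Mean rate = 14.0 mm / 65 years ≈ 0.215 mm per year.
Length of B = 0.215 × 36 = 7.7 mm.

7.7 mm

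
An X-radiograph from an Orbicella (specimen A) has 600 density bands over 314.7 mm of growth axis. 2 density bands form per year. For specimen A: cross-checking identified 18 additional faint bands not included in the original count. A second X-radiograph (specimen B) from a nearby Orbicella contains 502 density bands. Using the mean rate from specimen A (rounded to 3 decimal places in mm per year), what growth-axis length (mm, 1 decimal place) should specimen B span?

Specimen A: correcting the raw count gives 600 + 18 = 618 true density bands.
Specimen A: with 2 density bands per year, 618 / 2 = 309 years.
A: Mean rate = 314.7 mm / 309 years ≈ 1.018 mm per year.
Specimen B: 502 density bands at 2 per year is 502 / 2 = 251 years. Length of B = 1.018 × 251 = 255.5 mm.

255.5 mm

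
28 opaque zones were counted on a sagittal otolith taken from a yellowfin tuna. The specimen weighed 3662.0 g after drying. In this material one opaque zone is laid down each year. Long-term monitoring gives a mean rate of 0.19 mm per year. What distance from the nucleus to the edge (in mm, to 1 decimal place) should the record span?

28 years of growth are recorded.
28 years at 0.19 mm/year gives 0.19 × 28 = 5.3 mm.

5.3 mm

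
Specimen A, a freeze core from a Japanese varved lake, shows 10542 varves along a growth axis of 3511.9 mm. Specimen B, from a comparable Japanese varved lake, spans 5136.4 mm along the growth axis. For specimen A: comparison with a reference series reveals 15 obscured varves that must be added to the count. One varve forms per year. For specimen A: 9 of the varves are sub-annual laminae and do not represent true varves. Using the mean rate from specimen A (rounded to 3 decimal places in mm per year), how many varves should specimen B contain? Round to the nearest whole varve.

15425 varves

Specimen A: true varve count = 10542 − 9 + 15 = 10548.
A: Mean rate = 3511.9 mm / 10548 years ≈ 0.333 mm/yr.
B spans 5136.4 / 0.333 = 15424.62 years ≈ 15425 varves.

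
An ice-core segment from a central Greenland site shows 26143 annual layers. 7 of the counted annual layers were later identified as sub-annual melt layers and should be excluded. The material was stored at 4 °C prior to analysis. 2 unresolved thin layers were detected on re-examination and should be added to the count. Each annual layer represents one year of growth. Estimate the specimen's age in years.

Correcting the raw count gives 26143 − 7 + 2 = 26138 true annual layers.
At one annual layer per year, that is 26138 years.

26138 years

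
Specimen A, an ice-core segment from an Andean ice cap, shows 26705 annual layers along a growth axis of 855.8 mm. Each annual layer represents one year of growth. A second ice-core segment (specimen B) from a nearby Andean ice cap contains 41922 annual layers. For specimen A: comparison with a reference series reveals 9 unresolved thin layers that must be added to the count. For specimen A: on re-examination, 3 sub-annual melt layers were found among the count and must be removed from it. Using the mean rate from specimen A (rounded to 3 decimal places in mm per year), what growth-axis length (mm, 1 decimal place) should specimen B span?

Specimen A: true annual layer count = 26705 − 3 + 9 = 26711.
A: Extension rate ≈ 855.8 / 26711 = 0.032 mm per year.
B's length ≈ 0.032 × 41922 = 1341.5 mm.

1341.5 mm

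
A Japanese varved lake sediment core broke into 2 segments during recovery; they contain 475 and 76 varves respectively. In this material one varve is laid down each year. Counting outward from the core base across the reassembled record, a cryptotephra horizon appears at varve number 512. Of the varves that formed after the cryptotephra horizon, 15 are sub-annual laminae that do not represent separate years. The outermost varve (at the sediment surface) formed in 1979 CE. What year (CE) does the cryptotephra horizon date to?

Total varves = 475 + 76 = 551.
551 − 512 = 39 varves lie beyond the cryptotephra horizon toward the sediment surface.
Removing the 15 false varves leaves 39 − 15 = 24 true varves beyond the cryptotephra horizon.
Counting back 24 years from 1979 CE places the cryptotephra horizon in 1979 − 24 = 1955 CE.

1955 CE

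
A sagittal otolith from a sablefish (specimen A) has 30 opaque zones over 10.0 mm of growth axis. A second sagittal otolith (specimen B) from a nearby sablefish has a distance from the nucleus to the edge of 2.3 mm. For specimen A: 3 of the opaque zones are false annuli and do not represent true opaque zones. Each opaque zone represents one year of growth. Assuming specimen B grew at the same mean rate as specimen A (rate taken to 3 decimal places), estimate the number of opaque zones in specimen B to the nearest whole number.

Specimen A: correcting the raw count gives 30 − 3 = 27 true opaque zones.
A: Extension rate ≈ 10.0 / 27 = 0.370 mm per year.
B spans 2.3 / 0.370 = 6.22 years ≈ 6 opaque zones.

6 opaque zones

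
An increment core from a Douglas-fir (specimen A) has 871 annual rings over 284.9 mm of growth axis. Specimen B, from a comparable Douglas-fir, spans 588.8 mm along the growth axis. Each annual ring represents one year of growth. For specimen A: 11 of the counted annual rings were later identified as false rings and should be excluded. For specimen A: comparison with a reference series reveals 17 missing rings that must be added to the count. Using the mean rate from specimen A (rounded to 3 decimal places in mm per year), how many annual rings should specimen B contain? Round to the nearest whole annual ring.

Specimen A: true annual ring count = 871 − 11 + 17 = 877.
A: Mean rate = 284.9 mm / 877 years ≈ 0.325 mm per year.
For B, 588.8 / 0.325 = 1811.69 years ≈ 1812 annual rings.

1812 annual rings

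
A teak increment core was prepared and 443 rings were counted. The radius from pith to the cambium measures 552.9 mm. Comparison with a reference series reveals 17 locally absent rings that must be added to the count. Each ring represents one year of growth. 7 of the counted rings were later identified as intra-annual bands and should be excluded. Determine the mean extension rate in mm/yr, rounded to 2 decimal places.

1.22 mm/yr

Adjusted count: 443 − 7 + 17 = 453 rings.
Mean rate = 552.9 mm / 453 years ≈ 1.22 mm/yr.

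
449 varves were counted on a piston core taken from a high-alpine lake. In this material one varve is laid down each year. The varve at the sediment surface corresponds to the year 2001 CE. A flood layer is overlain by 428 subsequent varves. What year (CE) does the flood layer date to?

1573 CE

428 varves post-date the flood layer.
2001 − 428 = 1573 CE.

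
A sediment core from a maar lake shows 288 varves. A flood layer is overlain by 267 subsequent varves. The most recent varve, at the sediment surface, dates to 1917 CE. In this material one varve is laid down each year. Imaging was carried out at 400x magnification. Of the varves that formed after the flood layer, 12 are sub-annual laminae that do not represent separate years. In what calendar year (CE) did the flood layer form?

1662 CE

There are 267 varves younger than the flood layer.
267 − 12 false = 255 true varves after the flood layer.
1917 − 255 = 1662 CE.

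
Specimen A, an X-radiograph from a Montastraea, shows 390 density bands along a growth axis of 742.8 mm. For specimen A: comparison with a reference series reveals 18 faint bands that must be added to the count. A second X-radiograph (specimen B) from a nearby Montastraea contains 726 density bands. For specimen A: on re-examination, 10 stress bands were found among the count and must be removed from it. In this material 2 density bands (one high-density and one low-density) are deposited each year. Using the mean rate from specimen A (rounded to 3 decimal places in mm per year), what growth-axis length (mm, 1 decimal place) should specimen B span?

Specimen A: true density band count = 390 − 10 + 18 = 398.
Specimen A: with 2 density bands per year, 398 / 2 = 199 years.
A: 742.8 mm over 199 years gives 742.8 / 199 ≈ 3.733 mm/yr.
Specimen B: with 2 density bands per year, 726 / 2 = 363 years. Length of B = 3.733 × 363 = 1355.1 mm.

1355.1 mm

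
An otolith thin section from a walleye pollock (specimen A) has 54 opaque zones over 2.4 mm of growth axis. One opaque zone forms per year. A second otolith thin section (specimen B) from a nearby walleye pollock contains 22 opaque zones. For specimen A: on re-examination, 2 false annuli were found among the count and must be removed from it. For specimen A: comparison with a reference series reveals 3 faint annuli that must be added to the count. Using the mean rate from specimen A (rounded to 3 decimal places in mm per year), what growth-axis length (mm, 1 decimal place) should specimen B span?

Specimen A: after corrections the count is 54 − 2 + 3 = 55 opaque zones.
A: Extension rate ≈ 2.4 / 55 = 0.044 mm/yr.
For B, 0.044 mm/year × 22 years = 1.0 mm.

1.0 mm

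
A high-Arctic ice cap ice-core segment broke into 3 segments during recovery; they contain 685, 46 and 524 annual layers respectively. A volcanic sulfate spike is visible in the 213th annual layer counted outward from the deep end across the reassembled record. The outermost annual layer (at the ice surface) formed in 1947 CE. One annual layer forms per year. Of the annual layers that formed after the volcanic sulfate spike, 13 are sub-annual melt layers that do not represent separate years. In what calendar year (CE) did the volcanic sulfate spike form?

918 CE

Total annual layers = 685 + 46 + 524 = 1255.
Between annual layer 213 and the ice surface there are 1255 − 213 = 1042 annual layers.
Removing the 13 false annual layers leaves 1042 − 13 = 1029 true annual layers beyond the volcanic sulfate spike.
The annual layer at the ice surface is 1947 CE, so the volcanic sulfate spike dates to 1947 − 1029 = 918 CE.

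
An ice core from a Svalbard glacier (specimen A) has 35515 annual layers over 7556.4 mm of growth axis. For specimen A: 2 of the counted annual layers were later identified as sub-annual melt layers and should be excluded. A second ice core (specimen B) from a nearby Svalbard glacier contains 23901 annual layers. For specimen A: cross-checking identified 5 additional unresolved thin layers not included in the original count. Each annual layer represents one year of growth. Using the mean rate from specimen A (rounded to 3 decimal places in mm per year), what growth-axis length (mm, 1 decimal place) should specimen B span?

Specimen A: after corrections the count is 35515 − 2 + 5 = 35518 annual layers.
A: Mean rate = 7556.4 mm / 35518 years ≈ 0.213 mm/yr.
For B, 0.213 mm/year × 23901 years = 5090.9 mm.

5090.9 mm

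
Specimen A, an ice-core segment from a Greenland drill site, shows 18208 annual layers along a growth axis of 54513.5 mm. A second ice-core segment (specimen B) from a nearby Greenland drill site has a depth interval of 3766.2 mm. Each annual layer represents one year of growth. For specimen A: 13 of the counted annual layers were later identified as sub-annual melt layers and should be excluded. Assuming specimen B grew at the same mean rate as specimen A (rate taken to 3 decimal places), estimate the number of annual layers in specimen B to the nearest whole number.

1257 annual layers

Specimen A: adjusted count: 18208 − 13 = 18195 annual layers.
A: Extension rate ≈ 54513.5 / 18195 = 2.996 mm/yr.
For B, 3766.2 / 2.996 = 1257.08 years ≈ 1257 annual layers.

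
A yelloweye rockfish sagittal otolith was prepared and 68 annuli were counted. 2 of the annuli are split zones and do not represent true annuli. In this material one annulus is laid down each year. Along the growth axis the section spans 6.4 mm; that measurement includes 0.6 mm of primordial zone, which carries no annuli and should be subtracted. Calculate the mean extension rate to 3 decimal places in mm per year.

Correcting the raw count gives 68 − 2 = 66 true annuli.
Removing the 0.6 mm offcut leaves 6.4 − 0.6 = 5.8 mm.
Mean rate = 5.8 mm / 66 years ≈ 0.088 mm per year.

0.088 mm per year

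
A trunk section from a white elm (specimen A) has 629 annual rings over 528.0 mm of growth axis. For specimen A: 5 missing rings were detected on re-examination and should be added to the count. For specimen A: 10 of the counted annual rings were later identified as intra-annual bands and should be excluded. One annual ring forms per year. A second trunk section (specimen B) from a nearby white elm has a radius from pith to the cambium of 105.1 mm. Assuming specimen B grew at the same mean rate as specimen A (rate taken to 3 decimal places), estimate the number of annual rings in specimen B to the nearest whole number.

Specimen A: true annual ring count = 629 − 10 + 5 = 624.
A: Mean rate = 528.0 mm / 624 years ≈ 0.846 mm/yr.
B spans 105.1 / 0.846 = 124.23 years ≈ 124 annual rings.

124 annual rings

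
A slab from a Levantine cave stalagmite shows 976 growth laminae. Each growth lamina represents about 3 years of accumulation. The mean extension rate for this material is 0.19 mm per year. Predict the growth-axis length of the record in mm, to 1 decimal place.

556.3 mm

At 3 years per growth lamina, 976 × 3 = 2928 years.
Length ≈ 0.19 × 2928 = 556.3 mm.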